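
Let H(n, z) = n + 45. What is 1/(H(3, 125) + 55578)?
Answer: 1/55626 ≈ 1.7977e-5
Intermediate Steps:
H(n, z) = 45 + n
1/(H(3, 125) + 55578) = 1/((45 + 3) + 55578) = 1/(48 + 55578) = 1/55626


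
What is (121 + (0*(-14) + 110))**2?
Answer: 53361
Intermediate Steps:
(121 + (0*(-14) + 110))**2 = (121 + (0 + 110))**2 = (121 + 110)**2 = 231**2 = 53361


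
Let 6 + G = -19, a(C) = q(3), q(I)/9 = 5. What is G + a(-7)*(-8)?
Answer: -385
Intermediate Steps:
q(I) = 45 (q(I) = 9*5 = 45)
a(C) = 45
G = -25 (G = -6 - 19 = -25)
G + a(-7)*(-8) = -25 + 45*(-8) = -25 - 360 = -385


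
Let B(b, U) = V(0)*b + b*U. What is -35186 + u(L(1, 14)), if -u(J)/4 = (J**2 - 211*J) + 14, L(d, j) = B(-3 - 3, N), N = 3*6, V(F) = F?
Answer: -173050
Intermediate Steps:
N = 18
B(b, U) = U*b (B(b, U) = 0*b + b*U = 0 + U*b = U*b)
L(d, j) = -108 (L(d, j) = 18*(-3 - 3) = 18*(-6) = -108)
u(J) = -56 - 4*J**2 + 844*J (u(J) = -4*((J**2 - 211*J) + 14) = -4*(14 + J**2 - 211*J) = -56 - 4*J**2 + 844*J)
-35186 + u(L(1, 14)) = -35186 + (-56 - 4*(-108)**2 + 844*(-108)) = -35186 + (-56 - 4*11664 - 91152) = -35186 + (-56 - 46656 - 91152) = -35186 - 137864 = -173050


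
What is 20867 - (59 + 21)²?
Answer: 14467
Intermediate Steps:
20867 - (59 + 21)² = 20867 - 1*80² = 20867 - 1*6400 = 20867 - 6400 = 14467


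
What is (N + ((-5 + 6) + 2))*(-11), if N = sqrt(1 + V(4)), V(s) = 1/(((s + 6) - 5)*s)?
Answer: -33 - 11*sqrt(105)/10 ≈ -44.272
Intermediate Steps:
V(s) = 1/(s*(1 + s)) (V(s) = 1/(((6 + s) - 5)*s) = 1/((1 + s)*s) = 1/(s*(1 + s)))
N = sqrt(105)/10 (N = sqrt(1 + 1/(4*(1 + 4))) = sqrt(1 + (1/4)/5) = sqrt(1 + (1/4)*(1/5)) = sqrt(1 + 1/20) = sqrt(21/20) = sqrt(105)/10 ≈ 1.0247)
(N + ((-5 + 6) + 2))*(-11) = (sqrt(105)/10 + ((-5 + 6) + 2))*(-11) = (sqrt(105)/10 + (1 + 2))*(-11) = (sqrt(105)/10 + 3)*(-11) = (3 + sqrt(105)/10)*(-11) = -33 - 11*sqrt(105)/10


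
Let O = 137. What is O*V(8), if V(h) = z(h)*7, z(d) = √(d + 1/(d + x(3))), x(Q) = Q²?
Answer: 959*√2329/17 ≈ 2722.4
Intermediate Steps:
z(d) = √(d + 1/(9 + d)) (z(d) = √(d + 1/(d + 3²)) = √(d + 1/(d + 9)) = √(d + 1/(9 + d)))
V(h) = 7*√((1 + h*(9 + h))/(9 + h)) (V(h) = √((1 + h*(9 + h))/(9 + h))*7 = 7*√((1 + h*(9 + h))/(9 + h)))
O*V(8) = 137*(7*√((1 + 8*(9 + 8))/(9 + 8))) = 137*(7*√((1 + 8*17)/17)) = 137*(7*√((1 + 136)/17)) = 137*(7*√((1/17)*137)) = 137*(7*√(137/17)) = 137*(7*(√2329/17)) = 137*(7*√2329/17) = 959*√2329/17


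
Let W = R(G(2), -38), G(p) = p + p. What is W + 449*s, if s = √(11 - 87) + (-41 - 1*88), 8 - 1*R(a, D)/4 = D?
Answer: -57737 + 898*I*√19 ≈ -57737.0 + 3914.3*I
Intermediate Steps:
G(p) = 2*p
R(a, D) = 32 - 4*D
W = 184 (W = 32 - 4*(-38) = 32 + 152 = 184)
s = -129 + 2*I*√19 (s = √(-76) + (-41 - 88) = 2*I*√19 - 129 = -129 + 2*I*√19 ≈ -129.0 + 8.7178*I)
W + 449*s = 184 + 449*(-129 + 2*I*√19) = 184 + (-57921 + 898*I*√19) = -57737 + 898*I*√19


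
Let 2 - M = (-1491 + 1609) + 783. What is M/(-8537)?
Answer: 899/8537 ≈ 0.10531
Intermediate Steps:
M = -899 (M = 2 - ((-1491 + 1609) + 783) = 2 - (118 + 783) = 2 - 1*901 = 2 - 901 = -899)
M/(-8537) = -899/(-8537) = -899*(-1/8537) = 899/8537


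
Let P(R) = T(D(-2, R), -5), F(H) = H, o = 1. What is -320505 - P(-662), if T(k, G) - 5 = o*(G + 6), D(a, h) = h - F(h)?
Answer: -320511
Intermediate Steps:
D(a, h) = 0 (D(a, h) = h - h = 0)
T(k, G) = 11 + G (T(k, G) = 5 + 1*(G + 6) = 5 + 1*(6 + G) = 5 + (6 + G) = 11 + G)
P(R) = 6 (P(R) = 11 - 5 = 6)
-320505 - P(-662) = -320505 - 1*6 = -320505 - 6 = -320511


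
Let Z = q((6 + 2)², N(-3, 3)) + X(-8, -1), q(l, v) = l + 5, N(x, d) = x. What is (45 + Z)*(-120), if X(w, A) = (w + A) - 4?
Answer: -12120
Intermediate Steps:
X(w, A) = -4 + A + w (X(w, A) = (A + w) - 4 = -4 + A + w)
q(l, v) = 5 + l
Z = 56 (Z = (5 + (6 + 2)²) + (-4 - 1 - 8) = (5 + 8²) - 13 = (5 + 64) - 13 = 69 - 13 = 56)
(45 + Z)*(-120) = (45 + 56)*(-120) = 101*(-120) = -12120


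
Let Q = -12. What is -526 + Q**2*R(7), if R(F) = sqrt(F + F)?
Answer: -526 + 144*sqrt(14) ≈ 12.799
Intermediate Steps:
R(F) = sqrt(2)*sqrt(F) (R(F) = sqrt(2*F) = sqrt(2)*sqrt(F))
-526 + Q**2*R(7) = -526 + (-12)**2*(sqrt(2)*sqrt(7)) = -526 + 144*sqrt(14)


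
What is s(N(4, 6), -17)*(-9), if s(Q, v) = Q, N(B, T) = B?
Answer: -36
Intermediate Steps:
s(N(4, 6), -17)*(-9) = 4*(-9) = -36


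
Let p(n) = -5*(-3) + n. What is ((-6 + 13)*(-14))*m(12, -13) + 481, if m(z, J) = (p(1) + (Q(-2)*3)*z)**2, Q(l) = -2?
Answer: -306847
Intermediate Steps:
p(n) = 15 + n
m(z, J) = (16 - 6*z)**2 (m(z, J) = ((15 + 1) + (-2*3)*z)**2 = (16 - 6*z)**2)
((-6 + 13)*(-14))*m(12, -13) + 481 = ((-6 + 13)*(-14))*(4*(8 - 3*12)**2) + 481 = (7*(-14))*(4*(8 - 36)**2) + 481 = -392*(-28)**2 + 481 = -392*784 + 481 = -98*3136 + 481 = -307328 + 481 = -306847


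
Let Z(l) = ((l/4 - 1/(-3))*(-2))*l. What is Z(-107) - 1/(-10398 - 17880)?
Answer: -79930123/14139 ≈ -5653.2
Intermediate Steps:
Z(l) = l*(-⅔ - l/2) (Z(l) = ((l*(¼) - 1*(-⅓))*(-2))*l = ((l/4 + ⅓)*(-2))*l = ((⅓ + l/4)*(-2))*l = (-⅔ - l/2)*l = l*(-⅔ - l/2))
Z(-107) - 1/(-10398 - 17880) = -⅙*(-107)*(4 + 3*(-107)) - 1/(-10398 - 17880) = -⅙*(-107)*(4 - 321) - 1/(-28278) = -⅙*(-107)*(-317) - 1*(-1/28278) = -33919/6 + 1/28278 = -79930123/14139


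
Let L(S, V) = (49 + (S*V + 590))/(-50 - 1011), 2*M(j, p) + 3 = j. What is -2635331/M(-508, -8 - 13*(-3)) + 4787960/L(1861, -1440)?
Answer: 2388150851746/195581673 ≈ 12211.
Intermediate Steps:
M(j, p) = -3/2 + j/2
L(S, V) = -639/1061 - S*V/1061 (L(S, V) = (49 + (590 + S*V))/(-1061) = (639 + S*V)*(-1/1061) = -639/1061 - S*V/1061)
-2635331/M(-508, -8 - 13*(-3)) + 4787960/L(1861, -1440) = -2635331/(-3/2 + (1/2)*(-508)) + 4787960/(-639/1061 - 1/1061*1861*(-1440)) = -2635331/(-3/2 - 254) + 4787960/(-639/1061 + 2679840/1061) = -2635331/(-511/2) + 4787960/(2679201/1061) = -2635331*(-2/511) + 4787960*(1061/2679201) = 5270662/511 + 5080025560/2679201 = 2388150851746/195581673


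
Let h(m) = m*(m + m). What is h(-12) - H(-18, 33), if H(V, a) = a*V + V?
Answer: 900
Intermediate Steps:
H(V, a) = V + V*a (H(V, a) = V*a + V = V + V*a)
h(m) = 2*m² (h(m) = m*(2*m) = 2*m²)
h(-12) - H(-18, 33) = 2*(-12)² - (-18)*(1 + 33) = 2*144 - (-18)*34 = 288 - 1*(-612) = 288 + 612 = 900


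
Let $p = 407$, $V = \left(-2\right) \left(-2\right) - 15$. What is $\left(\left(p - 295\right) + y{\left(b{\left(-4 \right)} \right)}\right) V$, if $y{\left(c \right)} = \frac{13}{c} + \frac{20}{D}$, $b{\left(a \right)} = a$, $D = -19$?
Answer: $- \frac{90035}{76} \approx -1184.7$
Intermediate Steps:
$y{\left(c \right)} = - \frac{20}{19} + \frac{13}{c}$ ($y{\left(c \right)} = \frac{13}{c} + \frac{20}{-19} = \frac{13}{c} + 20 \left(- \frac{1}{19}\right) = \frac{13}{c} - \frac{20}{19} = - \frac{20}{19} + \frac{13}{c}$)
$V = -11$ ($V = 4 - 15 = -11$)
$\left(\left(p - 295\right) + y{\left(b{\left(-4 \right)} \right)}\right) V = \left(\left(407 - 295\right) + \left(- \frac{20}{19} + \frac{13}{-4}\right)\right) \left(-11\right) = \left(112 + \left(- \frac{20}{19} + 13 \left(- \frac{1}{4}\right)\right)\right) \left(-11\right) = \left(112 - \frac{327}{76}\right) \left(-11\right) = \frac{8185}{76} \left(-11\right) = - \frac{90035}{76}$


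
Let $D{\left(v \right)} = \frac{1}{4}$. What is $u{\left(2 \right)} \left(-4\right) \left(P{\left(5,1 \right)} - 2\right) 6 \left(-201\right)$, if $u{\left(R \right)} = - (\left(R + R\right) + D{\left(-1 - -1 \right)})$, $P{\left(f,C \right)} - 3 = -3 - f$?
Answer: $143514$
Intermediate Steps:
$P{\left(f,C \right)} = - f$ ($P{\left(f,C \right)} = 3 - \left(3 + f\right) = - f$)
$D{\left(v \right)} = \frac{1}{4}$
$u{\left(R \right)} = - \frac{1}{4} - 2 R$ ($u{\left(R \right)} = - (\left(R + R\right) + \frac{1}{4}) = - (2 R + \frac{1}{4}) = - (\frac{1}{4} + 2 R) = - \frac{1}{4} - 2 R$)
$u{\left(2 \right)} \left(-4\right) \left(P{\left(5,1 \right)} - 2\right) 6 \left(-201\right) = \left(- \frac{1}{4} - 4\right) \left(-4\right) \left(\left(-1\right) 5 - 2\right) 6 \left(-201\right) = \left(- \frac{1}{4} - 4\right) \left(-4\right) \left(-5 - 2\right) 6 \left(-201\right) = \left(- \frac{17}{4}\right) \left(-4\right) \left(\left(-7\right) 6\right) \left(-201\right) = 17 \left(-42\right) \left(-201\right) = \left(-714\right) \left(-201\right) = 143514$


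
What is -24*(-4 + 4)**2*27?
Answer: 0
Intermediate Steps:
-24*(-4 + 4)**2*27 = -24*0**2*27 = -24*0*27 = 0*27 = 0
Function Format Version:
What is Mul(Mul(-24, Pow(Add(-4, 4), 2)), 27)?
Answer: 0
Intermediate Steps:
Mul(Mul(-24, Pow(Add(-4, 4), 2)), 27) = Mul(Mul(-24, Pow(0, 2)), 27) = Mul(Mul(-24, 0), 27) = Mul(0, 27) = 0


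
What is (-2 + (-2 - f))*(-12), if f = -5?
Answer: -12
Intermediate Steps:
(-2 + (-2 - f))*(-12) = (-2 + (-2 - 1*(-5)))*(-12) = (-2 + (-2 + 5))*(-12) = (-2 + 3)*(-12) = 1*(-12) = -12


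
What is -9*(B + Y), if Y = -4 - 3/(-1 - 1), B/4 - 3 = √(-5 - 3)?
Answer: -171/2 - 72*I*√2 ≈ -85.5 - 101.82*I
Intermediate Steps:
B = 12 + 8*I*√2 (B = 12 + 4*√(-5 - 3) = 12 + 4*√(-8) = 12 + 4*(2*I*√2) = 12 + 8*I*√2 ≈ 12.0 + 11.314*I)
Y = -5/2 (Y = -4 - 3/(-2) = -4 - ½*(-3) = -4 + 3/2 = -5/2 ≈ -2.5000)
-9*(B + Y) = -9*((12 + 8*I*√2) - 5/2) = -9*(19/2 + 8*I*√2) = -171/2 - 72*I*√2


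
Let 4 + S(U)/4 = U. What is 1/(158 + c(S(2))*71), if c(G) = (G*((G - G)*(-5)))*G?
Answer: 1/158 ≈ 0.0063291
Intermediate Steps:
S(U) = -16 + 4*U
c(G) = 0 (c(G) = (G*(0*(-5)))*G = (G*0)*G = 0*G = 0)
1/(158 + c(S(2))*71) = 1/(158 + 0*71) = 1/(158 + 0) = 1/158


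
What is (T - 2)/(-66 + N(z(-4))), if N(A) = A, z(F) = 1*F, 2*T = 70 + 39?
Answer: -¾ ≈ -0.75000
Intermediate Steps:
T = 109/2 (T = (70 + 39)/2 = (½)*109 = 109/2 ≈ 54.500)
z(F) = F
(T - 2)/(-66 + N(z(-4))) = (109/2 - 2)/(-66 - 4) = (105/2)/(-70) = (105/2)*(-1/70) = -¾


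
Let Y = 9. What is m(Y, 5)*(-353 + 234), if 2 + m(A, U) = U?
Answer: -357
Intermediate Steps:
m(A, U) = -2 + U
m(Y, 5)*(-353 + 234) = (-2 + 5)*(-353 + 234) = 3*(-119) = -357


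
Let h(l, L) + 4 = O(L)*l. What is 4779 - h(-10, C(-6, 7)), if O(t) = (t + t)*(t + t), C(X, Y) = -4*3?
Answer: 10543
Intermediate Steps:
C(X, Y) = -12
O(t) = 4*t**2 (O(t) = (2*t)*(2*t) = 4*t**2)
h(l, L) = -4 + 4*l*L**2 (h(l, L) = -4 + (4*L**2)*l = -4 + 4*l*L**2)
4779 - h(-10, C(-6, 7)) = 4779 - (-4 + 4*(-10)*(-12)**2) = 4779 - (-4 + 4*(-10)*144) = 4779 - (-4 - 5760) = 4779 - 1*(-5764) = 4779 + 5764 = 10543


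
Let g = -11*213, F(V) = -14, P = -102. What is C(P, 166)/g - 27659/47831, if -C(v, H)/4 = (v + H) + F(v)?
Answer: -55238837/112068033 ≈ -0.49290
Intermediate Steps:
C(v, H) = 56 - 4*H - 4*v (C(v, H) = -4*((v + H) - 14) = -4*((H + v) - 14) = -4*(-14 + H + v) = 56 - 4*H - 4*v)
g = -2343
C(P, 166)/g - 27659/47831 = (56 - 4*166 - 4*(-102))/(-2343) - 27659/47831 = (56 - 664 + 408)*(-1/2343) - 27659*1/47831 = -200*(-1/2343) - 27659/47831 = 200/2343 - 27659/47831 = -55238837/112068033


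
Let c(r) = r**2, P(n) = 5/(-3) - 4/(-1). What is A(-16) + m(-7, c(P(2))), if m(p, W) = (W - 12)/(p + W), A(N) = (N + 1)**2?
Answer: 3209/14 ≈ 229.21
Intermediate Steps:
A(N) = (1 + N)**2
P(n) = 7/3 (P(n) = 5*(-1/3) - 4*(-1) = -5/3 + 4 = 7/3)
m(p, W) = (-12 + W)/(W + p)
A(-16) + m(-7, c(P(2))) = (1 - 16)**2 + (-12 + (7/3)**2)/((7/3)**2 - 7) = (-15)**2 + (-12 + 49/9)/(49/9 - 7) = 225 - 59/9/(-14/9) = 225 - 9/14*(-59/9) = 225 + 59/14 = 3209/14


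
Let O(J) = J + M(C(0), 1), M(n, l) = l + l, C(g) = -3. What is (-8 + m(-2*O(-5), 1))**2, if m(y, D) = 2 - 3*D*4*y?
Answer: 6084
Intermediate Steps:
M(n, l) = 2*l
O(J) = 2 + J (O(J) = J + 2*1 = J + 2 = 2 + J)
m(y, D) = 2 - 12*D*y (m(y, D) = 2 - 3*4*D*y = 2 - 12*D*y)
(-8 + m(-2*O(-5), 1))**2 = (-8 + (2 - 12*1*(-2*(2 - 5))))**2 = (-8 + (2 - 12*1*(-2*(-3))))**2 = (-8 + (2 - 12*1*6))**2 = (-8 + (2 - 72))**2 = (-8 - 70)**2 = (-78)**2 = 6084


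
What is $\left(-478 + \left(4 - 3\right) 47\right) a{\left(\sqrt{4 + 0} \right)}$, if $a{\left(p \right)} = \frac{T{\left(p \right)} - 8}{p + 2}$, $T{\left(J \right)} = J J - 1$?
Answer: $\frac{2155}{4} \approx 538.75$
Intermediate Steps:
$T{\left(J \right)} = -1 + J^{2}$ ($T{\left(J \right)} = J^{2} - 1 = -1 + J^{2}$)
$a{\left(p \right)} = \frac{-9 + p^{2}}{2 + p}$ ($a{\left(p \right)} = \frac{\left(-1 + p^{2}\right) - 8}{p + 2} = \frac{-9 + p^{2}}{2 + p}$)
$\left(-478 + \left(4 - 3\right) 47\right) a{\left(\sqrt{4 + 0} \right)} = \left(-478 + \left(4 - 3\right) 47\right) \frac{-9 + \left(\sqrt{4 + 0}\right)^{2}}{2 + \sqrt{4 + 0}} = \left(-478 + \left(4 - 3\right) 47\right) \frac{-9 + \left(\sqrt{4}\right)^{2}}{2 + \sqrt{4}} = \left(-478 + 1 \cdot 47\right) \frac{-9 + 2^{2}}{2 + 2} = \left(-478 + 47\right) \frac{-9 + 4}{4} = - 431 \cdot \frac{1}{4} \left(-5\right) = \left(-431\right) \left(- \frac{5}{4}\right) = \frac{2155}{4}$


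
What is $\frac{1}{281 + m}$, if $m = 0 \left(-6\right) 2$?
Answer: $\frac{1}{281} \approx 0.0035587$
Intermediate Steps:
$m = 0$ ($m = 0 \cdot 2 = 0$)
$\frac{1}{281 + m} = \frac{1}{281 + 0} = \frac{1}{281}$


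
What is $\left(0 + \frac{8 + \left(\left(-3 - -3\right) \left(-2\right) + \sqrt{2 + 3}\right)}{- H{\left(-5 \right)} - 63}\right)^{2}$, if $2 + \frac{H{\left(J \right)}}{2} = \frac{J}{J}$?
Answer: $\frac{\left(8 + \sqrt{5}\right)^{2}}{3721} \approx 0.028158$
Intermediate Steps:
$H{\left(J \right)} = -2$ ($H{\left(J \right)} = -4 + 2 \frac{J}{J} = -4 + 2 \cdot 1 = -4 + 2 = -2$)
$\left(0 + \frac{8 + \left(\left(-3 - -3\right) \left(-2\right) + \sqrt{2 + 3}\right)}{- H{\left(-5 \right)} - 63}\right)^{2} = \left(0 + \frac{8 + \left(\left(-3 - -3\right) \left(-2\right) + \sqrt{2 + 3}\right)}{\left(-1\right) \left(-2\right) - 63}\right)^{2} = \left(0 + \frac{8 + \left(\left(-3 + 3\right) \left(-2\right) + \sqrt{5}\right)}{2 - 63}\right)^{2} = \left(0 + \frac{8 + \left(0 \left(-2\right) + \sqrt{5}\right)}{-61}\right)^{2} = \left(0 + \left(8 + \left(0 + \sqrt{5}\right)\right) \left(- \frac{1}{61}\right)\right)^{2} = \left(0 + \left(8 + \sqrt{5}\right) \left(- \frac{1}{61}\right)\right)^{2} = \left(0 - \left(\frac{8}{61} + \frac{\sqrt{5}}{61}\right)\right)^{2} = \left(- \frac{8}{61} - \frac{\sqrt{5}}{61}\right)^{2}$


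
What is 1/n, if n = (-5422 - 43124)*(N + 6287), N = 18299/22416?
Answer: -3736/1140407767881 ≈ -3.2760e-9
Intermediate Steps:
N = 18299/22416 (N = 18299*(1/22416) = 18299/22416 ≈ 0.81634)
n = -1140407767881/3736 (n = (-5422 - 43124)*(18299/22416 + 6287) = -48546*140947691/22416 = -1140407767881/3736 ≈ -3.0525e+8)
1/n = 1/(-1140407767881/3736) = -3736/1140407767881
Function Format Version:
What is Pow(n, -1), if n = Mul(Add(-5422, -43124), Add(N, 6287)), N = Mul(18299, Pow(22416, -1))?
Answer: Rational(-3736, 1140407767881) ≈ -3.2760e-9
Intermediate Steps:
N = Rational(18299, 22416) (N = Mul(18299, Rational(1, 22416)) = Rational(18299, 22416) ≈ 0.81634)
n = Rational(-1140407767881, 3736) (n = Mul(Add(-5422, -43124), Add(Rational(18299, 22416), 6287)) = Mul(-48546, Rational(140947691, 22416)) = Rational(-1140407767881, 3736) ≈ -3.0525e+8)
Pow(n, -1) = Pow(Rational(-1140407767881, 3736), -1) = Rational(-3736, 1140407767881)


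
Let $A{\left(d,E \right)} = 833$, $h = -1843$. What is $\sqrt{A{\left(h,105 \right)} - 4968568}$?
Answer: $i \sqrt{4967735} \approx 2228.8 i$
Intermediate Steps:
$\sqrt{A{\left(h,105 \right)} - 4968568} = \sqrt{833 - 4968568} = \sqrt{-4967735} = i \sqrt{4967735}$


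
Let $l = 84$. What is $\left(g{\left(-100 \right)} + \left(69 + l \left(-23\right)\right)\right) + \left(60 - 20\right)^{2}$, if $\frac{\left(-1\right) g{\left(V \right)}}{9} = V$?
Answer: $637$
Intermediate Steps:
$g{\left(V \right)} = - 9 V$
$\left(g{\left(-100 \right)} + \left(69 + l \left(-23\right)\right)\right) + \left(60 - 20\right)^{2} = \left(\left(-9\right) \left(-100\right) + \left(69 + 84 \left(-23\right)\right)\right) + \left(60 - 20\right)^{2} = \left(900 + \left(69 - 1932\right)\right) + 40^{2} = \left(900 - 1863\right) + 1600 = -963 + 1600 = 637$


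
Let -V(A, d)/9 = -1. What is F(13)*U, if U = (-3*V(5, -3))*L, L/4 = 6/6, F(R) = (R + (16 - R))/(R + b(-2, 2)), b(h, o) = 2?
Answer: -576/5 ≈ -115.20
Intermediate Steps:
V(A, d) = 9 (V(A, d) = -9*(-1) = 9)
F(R) = 16/(2 + R) (F(R) = (R + (16 - R))/(R + 2) = 16/(2 + R))
L = 4 (L = 4*(6/6) = 4*(6*(1/6)) = 4*1 = 4)
U = -108 (U = -3*9*4 = -27*4 = -108)
F(13)*U = (16/(2 + 13))*(-108) = (16/15)*(-108) = -576/5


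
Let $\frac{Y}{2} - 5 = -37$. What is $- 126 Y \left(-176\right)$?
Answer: $-1419264$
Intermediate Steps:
$Y = -64$ ($Y = 10 + 2 \left(-37\right) = 10 - 74 = -64$)
$- 126 Y \left(-176\right) = \left(-126\right) \left(-64\right) \left(-176\right) = 8064 \left(-176\right) = -1419264$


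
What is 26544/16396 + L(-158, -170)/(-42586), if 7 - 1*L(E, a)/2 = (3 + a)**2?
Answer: 255588666/87280007 ≈ 2.9284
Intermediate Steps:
L(E, a) = 14 - 2*(3 + a)**2
26544/16396 + L(-158, -170)/(-42586) = 26544/16396 + (14 - 2*(3 - 170)**2)/(-42586) = 26544*(1/16396) + (14 - 2*(-167)**2)*(-1/42586) = 6636/4099 + (14 - 2*27889)*(-1/42586) = 6636/4099 + (14 - 55778)*(-1/42586) = 6636/4099 - 55764*(-1/42586) = 6636/4099 + 27882/21293 = 255588666/87280007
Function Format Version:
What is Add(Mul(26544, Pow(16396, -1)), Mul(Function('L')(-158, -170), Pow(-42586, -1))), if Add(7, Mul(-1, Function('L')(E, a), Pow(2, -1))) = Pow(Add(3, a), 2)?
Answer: Rational(255588666, 87280007) ≈ 2.9284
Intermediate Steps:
Function('L')(E, a) = Add(14, Mul(-2, Pow(Add(3, a), 2)))
Add(Mul(26544, Pow(16396, -1)), Mul(Function('L')(-158, -170), Pow(-42586, -1))) = Add(Mul(26544, Pow(16396, -1)), Mul(Add(14, Mul(-2, Pow(Add(3, -170), 2))), Pow(-42586, -1))) = Add(Mul(26544, Rational(1, 16396)), Mul(Add(14, Mul(-2, Pow(-167, 2))), Rational(-1, 42586))) = Add(Rational(6636, 4099), Mul(Add(14, Mul(-2, 27889)), Rational(-1, 42586))) = Add(Rational(6636, 4099), Mul(Add(14, -55778), Rational(-1, 42586))) = Add(Rational(6636, 4099), Mul(-55764, Rational(-1, 42586))) = Add(Rational(6636, 4099), Rational(27882, 21293)) = Rational(255588666, 87280007)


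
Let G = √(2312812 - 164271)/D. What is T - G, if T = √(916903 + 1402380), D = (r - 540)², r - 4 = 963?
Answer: √2319283 - √2148541/182329 ≈ 1522.9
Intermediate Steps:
r = 967 (r = 4 + 963 = 967)
D = 182329 (D = (967 - 540)² = 427² = 182329)
T = √2319283 ≈ 1522.9
G = √2148541/182329 (G = √(2312812 - 164271)/182329 = √2148541*(1/182329) = √2148541/182329 ≈ 0.0080393)
T - G = √2319283 - √2148541/182329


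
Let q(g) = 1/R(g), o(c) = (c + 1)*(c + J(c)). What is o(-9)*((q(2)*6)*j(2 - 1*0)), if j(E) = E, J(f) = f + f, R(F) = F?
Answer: 1296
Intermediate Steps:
J(f) = 2*f
o(c) = 3*c*(1 + c) (o(c) = (c + 1)*(c + 2*c) = (1 + c)*(3*c) = 3*c*(1 + c))
q(g) = 1/g
o(-9)*((q(2)*6)*j(2 - 1*0)) = (3*(-9)*(1 - 9))*((6/2)*(2 - 1*0)) = (3*(-9)*(-8))*(((½)*6)*(2 + 0)) = 216*(3*2) = 216*6 = 1296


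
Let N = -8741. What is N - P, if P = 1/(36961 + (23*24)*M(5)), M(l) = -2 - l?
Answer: -289300878/33097 ≈ -8741.0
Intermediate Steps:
P = 1/33097 (P = 1/(36961 + (23*24)*(-2 - 1*5)) = 1/(36961 + 552*(-2 - 5)) = 1/(36961 + 552*(-7)) = 1/(36961 - 3864) = 1/33097 ≈ 3.0214e-5)
N - P = -8741 - 1*1/33097 = -8741 - 1/33097 = -289300878/33097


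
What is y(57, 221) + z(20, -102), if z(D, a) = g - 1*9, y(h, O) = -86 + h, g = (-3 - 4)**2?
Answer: 11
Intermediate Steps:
g = 49 (g = (-7)**2 = 49)
z(D, a) = 40 (z(D, a) = 49 - 1*9 = 49 - 9 = 40)
y(57, 221) + z(20, -102) = (-86 + 57) + 40 = -29 + 40 = 11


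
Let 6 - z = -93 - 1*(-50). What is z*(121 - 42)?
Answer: 3871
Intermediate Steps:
z = 49 (z = 6 - (-93 - 1*(-50)) = 6 - (-93 + 50) = 6 - 1*(-43) = 6 + 43 = 49)
z*(121 - 42) = 49*(121 - 42) = 49*79 = 3871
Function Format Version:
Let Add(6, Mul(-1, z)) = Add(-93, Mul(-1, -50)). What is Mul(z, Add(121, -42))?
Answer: 3871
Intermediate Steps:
z = 49 (z = Add(6, Mul(-1, Add(-93, Mul(-1, -50)))) = Add(6, Mul(-1, Add(-93, 50))) = Add(6, Mul(-1, -43)) = Add(6, 43) = 49)
Mul(z, Add(121, -42)) = Mul(49, Add(121, -42)) = Mul(49, 79) = 3871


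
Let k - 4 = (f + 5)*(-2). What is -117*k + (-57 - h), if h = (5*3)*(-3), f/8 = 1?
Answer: 2562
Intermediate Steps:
f = 8 (f = 8*1 = 8)
h = -45 (h = 15*(-3) = -45)
k = -22 (k = 4 + (8 + 5)*(-2) = 4 + 13*(-2) = 4 - 26 = -22)
-117*k + (-57 - h) = -117*(-22) + (-57 - 1*(-45)) = 2574 + (-57 + 45) = 2574 - 12 = 2562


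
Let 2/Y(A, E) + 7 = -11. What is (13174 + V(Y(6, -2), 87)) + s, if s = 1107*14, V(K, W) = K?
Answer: 258047/9 ≈ 28672.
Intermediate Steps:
Y(A, E) = -⅑ (Y(A, E) = 2/(-7 - 11) = 2/(-18) = 2*(-1/18) = -⅑)
s = 15498
(13174 + V(Y(6, -2), 87)) + s = (13174 - ⅑) + 15498 = 118565/9 + 15498 = 258047/9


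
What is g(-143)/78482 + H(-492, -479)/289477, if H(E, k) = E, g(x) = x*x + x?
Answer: 2919753409/11359366957 ≈ 0.25703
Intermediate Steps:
g(x) = x + x² (g(x) = x² + x = x + x²)
g(-143)/78482 + H(-492, -479)/289477 = -143*(1 - 143)/78482 - 492/289477 = -143*(-142)*(1/78482) - 492*1/289477 = 20306*(1/78482) - 492/289477 = 10153/39241 - 492/289477 = 2919753409/11359366957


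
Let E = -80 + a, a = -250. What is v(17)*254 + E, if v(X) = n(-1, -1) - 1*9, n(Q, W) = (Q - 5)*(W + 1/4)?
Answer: -1473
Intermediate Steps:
n(Q, W) = (-5 + Q)*(¼ + W) (n(Q, W) = (-5 + Q)*(W + ¼) = (-5 + Q)*(¼ + W))
E = -330 (E = -80 - 250 = -330)
v(X) = -9/2 (v(X) = (-5/4 - 5*(-1) + (¼)*(-1) - 1*(-1)) - 1*9 = (-5/4 + 5 - ¼ + 1) - 9 = 9/2 - 9 = -9/2)
v(17)*254 + E = -9/2*254 - 330 = -1143 - 330 = -1473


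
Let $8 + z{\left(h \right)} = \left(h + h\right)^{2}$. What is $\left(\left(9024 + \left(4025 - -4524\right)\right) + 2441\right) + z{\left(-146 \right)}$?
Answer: $105270$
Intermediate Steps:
$z{\left(h \right)} = -8 + 4 h^{2}$ ($z{\left(h \right)} = -8 + \left(h + h\right)^{2} = -8 + \left(2 h\right)^{2} = -8 + 4 h^{2}$)
$\left(\left(9024 + \left(4025 - -4524\right)\right) + 2441\right) + z{\left(-146 \right)} = \left(\left(9024 + \left(4025 - -4524\right)\right) + 2441\right) - \left(8 - 4 \left(-146\right)^{2}\right) = \left(\left(9024 + \left(4025 + 4524\right)\right) + 2441\right) + \left(-8 + 4 \cdot 21316\right) = \left(\left(9024 + 8549\right) + 2441\right) + \left(-8 + 85264\right) = \left(17573 + 2441\right) + 85256 = 20014 + 85256 = 105270$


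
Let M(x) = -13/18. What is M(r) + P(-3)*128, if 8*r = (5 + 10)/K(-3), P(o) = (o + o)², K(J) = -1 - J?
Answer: 82931/18 ≈ 4607.3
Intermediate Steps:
P(o) = 4*o² (P(o) = (2*o)² = 4*o²)
r = 15/16 (r = ((5 + 10)/(-1 - 1*(-3)))/8 = (15/(-1 + 3))/8 = (15/2)/8 = (15*(½))/8 = (⅛)*(15/2) = 15/16 ≈ 0.93750)
M(x) = -13/18 (M(x) = -13*1/18 = -13/18)
M(r) + P(-3)*128 = -13/18 + (4*(-3)²)*128 = -13/18 + (4*9)*128 = -13/18 + 36*128 = -13/18 + 4608 = 82931/18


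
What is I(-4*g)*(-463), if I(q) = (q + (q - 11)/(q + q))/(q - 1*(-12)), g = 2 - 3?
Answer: -11575/128 ≈ -90.430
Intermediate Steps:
g = -1
I(q) = (q + (-11 + q)/(2*q))/(12 + q) (I(q) = (q + (-11 + q)/((2*q)))/(q + 12) = (q + (-11 + q)*(1/(2*q)))/(12 + q) = (q + (-11 + q)/(2*q))/(12 + q))
I(-4*g)*(-463) = ((-11 - 4*(-1) + 2*(-4*(-1))**2)/(2*((-4*(-1)))*(12 - 4*(-1))))*(-463) = ((1/2)*(-11 + 4 + 2*4**2)/(4*(12 + 4)))*(-463) = ((1/2)*(1/4)*(-11 + 4 + 2*16)/16)*(-463) = ((1/2)*(1/4)*(1/16)*(-11 + 4 + 32))*(-463) = ((1/2)*(1/4)*(1/16)*25)*(-463) = (25/128)*(-463) = -11575/128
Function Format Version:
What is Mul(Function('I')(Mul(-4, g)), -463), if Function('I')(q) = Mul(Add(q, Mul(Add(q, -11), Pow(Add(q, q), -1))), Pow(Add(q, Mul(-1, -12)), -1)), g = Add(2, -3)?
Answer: Rational(-11575, 128) ≈ -90.430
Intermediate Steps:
g = -1
Function('I')(q) = Mul(Pow(Add(12, q), -1), Add(q, Mul(Rational(1, 2), Pow(q, -1), Add(-11, q)))) (Function('I')(q) = Mul(Add(q, Mul(Add(-11, q), Pow(Mul(2, q), -1))), Pow(Add(q, 12), -1)) = Mul(Add(q, Mul(Add(-11, q), Mul(Rational(1, 2), Pow(q, -1)))), Pow(Add(12, q), -1)) = Mul(Add(q, Mul(Rational(1, 2), Pow(q, -1), Add(-11, q))), Pow(Add(12, q), -1)) = Mul(Pow(Add(12, q), -1), Add(q, Mul(Rational(1, 2), Pow(q, -1), Add(-11, q)))))
Mul(Function('I')(Mul(-4, g)), -463) = Mul(Mul(Rational(1, 2), Pow(Mul(-4, -1), -1), Pow(Add(12, Mul(-4, -1)), -1), Add(-11, Mul(-4, -1), Mul(2, Pow(Mul(-4, -1), 2)))), -463) = Mul(Mul(Rational(1, 2), Pow(4, -1), Pow(Add(12, 4), -1), Add(-11, 4, Mul(2, Pow(4, 2)))), -463) = Mul(Mul(Rational(1, 2), Rational(1, 4), Pow(16, -1), Add(-11, 4, Mul(2, 16))), -463) = Mul(Mul(Rational(1, 2), Rational(1, 4), Rational(1, 16), Add(-11, 4, 32)), -463) = Mul(Mul(Rational(1, 2), Rational(1, 4), Rational(1, 16), 25), -463) = Mul(Rational(25, 128), -463) = Rational(-11575, 128)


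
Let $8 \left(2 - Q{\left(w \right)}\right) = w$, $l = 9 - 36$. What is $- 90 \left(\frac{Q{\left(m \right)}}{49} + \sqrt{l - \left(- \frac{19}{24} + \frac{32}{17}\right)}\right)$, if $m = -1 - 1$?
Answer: $- \frac{405}{98} - \frac{15 i \sqrt{1169022}}{34} \approx -4.1327 - 477.01 i$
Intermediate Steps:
$l = -27$ ($l = 9 - 36 = -27$)
$m = -2$
$Q{\left(w \right)} = 2 - \frac{w}{8}$
$- 90 \left(\frac{Q{\left(m \right)}}{49} + \sqrt{l - \left(- \frac{19}{24} + \frac{32}{17}\right)}\right) = - 90 \left(\frac{2 - - \frac{1}{4}}{49} + \sqrt{-27 - \left(- \frac{19}{24} + \frac{32}{17}\right)}\right) = - 90 \left(\left(2 + \frac{1}{4}\right) \frac{1}{49} + \sqrt{-27 - \frac{445}{408}}\right) = - 90 \left(\frac{9}{4} \cdot \frac{1}{49} + \sqrt{-27 + \left(\frac{19}{24} - \frac{32}{17}\right)}\right) = - 90 \left(\frac{9}{196} + \sqrt{-27 - \frac{445}{408}}\right) = - 90 \left(\frac{9}{196} + \sqrt{- \frac{11461}{408}}\right) = - 90 \left(\frac{9}{196} + \frac{i \sqrt{1169022}}{204}\right) = - \frac{405}{98} - \frac{15 i \sqrt{1169022}}{34}$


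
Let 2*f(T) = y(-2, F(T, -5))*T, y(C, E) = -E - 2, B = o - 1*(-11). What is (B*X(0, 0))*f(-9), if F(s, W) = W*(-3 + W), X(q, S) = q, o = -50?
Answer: 0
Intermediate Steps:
B = -39 (B = -50 - 1*(-11) = -50 + 11 = -39)
y(C, E) = -2 - E
f(T) = -21*T (f(T) = ((-2 - (-5)*(-3 - 5))*T)/2 = ((-2 - (-5)*(-8))*T)/2 = ((-2 - 1*40)*T)/2 = ((-2 - 40)*T)/2 = (-42*T)/2 = -21*T)
(B*X(0, 0))*f(-9) = (-39*0)*(-21*(-9)) = 0*189 = 0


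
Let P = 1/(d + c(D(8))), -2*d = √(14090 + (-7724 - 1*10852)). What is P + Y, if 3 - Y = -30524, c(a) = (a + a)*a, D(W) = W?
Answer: 1068781053/35011 + I*√4486/35011 ≈ 30527.0 + 0.001913*I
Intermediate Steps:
c(a) = 2*a² (c(a) = (2*a)*a = 2*a²)
Y = 30527 (Y = 3 - 1*(-30524) = 3 + 30524 = 30527)
d = -I*√4486/2 (d = -√(14090 + (-7724 - 1*10852))/2 = -√(14090 + (-7724 - 10852))/2 = -√(14090 - 18576)/2 = -I*√4486/2 ≈ -33.489*I)
P = 1/(128 - I*√4486/2) (P = 1/(-I*√4486/2 + 2*8²) = 1/(-I*√4486/2 + 2*64) = 1/(-I*√4486/2 + 128) = 1/(128 - I*√4486/2) ≈ 0.007312 + 0.001913*I)
P + Y = (256/35011 + I*√4486/35011) + 30527 = 1068781053/35011 + I*√4486/35011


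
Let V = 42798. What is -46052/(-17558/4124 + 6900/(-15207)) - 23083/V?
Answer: 20599608135432755/2107516936098 ≈ 9774.3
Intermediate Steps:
-46052/(-17558/4124 + 6900/(-15207)) - 23083/V = -46052/(-17558/4124 + 6900/(-15207)) - 23083/42798 = -46052/(-17558*1/4124 + 6900*(-1/15207)) - 23083*1/42798 = -46052/(-8779/2062 - 2300/5069) - 23083/42798 = -46052/(-49243351/10452278) - 23083/42798 = -46052*(-10452278/49243351) - 23083/42798 = 481348306456/49243351 - 23083/42798 = 20599608135432755/2107516936098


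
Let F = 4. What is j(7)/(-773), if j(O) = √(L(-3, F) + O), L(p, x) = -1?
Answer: -√6/773 ≈ -0.0031688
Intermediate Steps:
j(O) = √(-1 + O)
j(7)/(-773) = √(-1 + 7)/(-773) = -√6/773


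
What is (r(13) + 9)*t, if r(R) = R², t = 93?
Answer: 16554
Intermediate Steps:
(r(13) + 9)*t = (13² + 9)*93 = (169 + 9)*93 = 178*93 = 16554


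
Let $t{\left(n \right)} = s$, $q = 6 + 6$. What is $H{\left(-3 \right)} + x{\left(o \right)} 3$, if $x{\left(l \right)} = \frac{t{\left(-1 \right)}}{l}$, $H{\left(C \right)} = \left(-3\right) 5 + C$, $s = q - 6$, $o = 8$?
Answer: $- \frac{63}{4} \approx -15.75$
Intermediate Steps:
$q = 12$
$s = 6$ ($s = 12 - 6 = 6$)
$t{\left(n \right)} = 6$
$H{\left(C \right)} = -15 + C$
$x{\left(l \right)} = \frac{6}{l}$
$H{\left(-3 \right)} + x{\left(o \right)} 3 = \left(-15 - 3\right) + \frac{6}{8} \cdot 3 = -18 + 6 \cdot \frac{1}{8} \cdot 3 = -18 + \frac{3}{4} \cdot 3 = -18 + \frac{9}{4} = - \frac{63}{4}$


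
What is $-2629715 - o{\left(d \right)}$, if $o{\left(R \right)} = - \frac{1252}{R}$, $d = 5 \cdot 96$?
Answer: $- \frac{315565487}{120} \approx -2.6297 \cdot 10^{6}$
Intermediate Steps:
$d = 480$
$-2629715 - o{\left(d \right)} = -2629715 - - \frac{1252}{480} = -2629715 - \left(-1252\right) \frac{1}{480} = -2629715 - - \frac{313}{120} = -2629715 + \frac{313}{120} = - \frac{315565487}{120}$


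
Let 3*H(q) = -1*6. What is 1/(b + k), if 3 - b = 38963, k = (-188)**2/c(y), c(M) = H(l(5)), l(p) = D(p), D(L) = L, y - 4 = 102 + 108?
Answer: -1/56632 ≈ -1.7658e-5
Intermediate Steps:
y = 214 (y = 4 + (102 + 108) = 4 + 210 = 214)
l(p) = p
H(q) = -2 (H(q) = (-1*6)/3 = (1/3)*(-6) = -2)
c(M) = -2
k = -17672 (k = (-188)**2/(-2) = 35344*(-1/2) = -17672)
b = -38960 (b = 3 - 1*38963 = 3 - 38963 = -38960)
1/(b + k) = 1/(-38960 - 17672) = 1/(-56632) = -1/56632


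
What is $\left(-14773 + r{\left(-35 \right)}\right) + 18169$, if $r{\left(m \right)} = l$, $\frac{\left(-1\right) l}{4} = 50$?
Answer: $3196$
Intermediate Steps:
$l = -200$ ($l = \left(-4\right) 50 = -200$)
$r{\left(m \right)} = -200$
$\left(-14773 + r{\left(-35 \right)}\right) + 18169 = \left(-14773 - 200\right) + 18169 = -14973 + 18169 = 3196$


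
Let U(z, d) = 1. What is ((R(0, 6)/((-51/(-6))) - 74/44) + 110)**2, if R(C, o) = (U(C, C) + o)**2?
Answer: 1820472889/139876 ≈ 13015.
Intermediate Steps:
R(C, o) = (1 + o)**2
((R(0, 6)/((-51/(-6))) - 74/44) + 110)**2 = (((1 + 6)**2/((-51/(-6))) - 74/44) + 110)**2 = ((7**2/((-51*(-1/6))) - 74*1/44) + 110)**2 = ((49/(17/2) - 37/22) + 110)**2 = ((49*(2/17) - 37/22) + 110)**2 = ((98/17 - 37/22) + 110)**2 = (1527/374 + 110)**2 = (42667/374)**2 = 1820472889/139876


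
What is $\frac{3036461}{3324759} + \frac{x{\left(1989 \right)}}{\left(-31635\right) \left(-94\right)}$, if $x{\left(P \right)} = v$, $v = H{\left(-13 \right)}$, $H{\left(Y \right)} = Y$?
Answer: $\frac{3009816829741}{3295600863570} \approx 0.91328$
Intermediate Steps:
$v = -13$
$x{\left(P \right)} = -13$
$\frac{3036461}{3324759} + \frac{x{\left(1989 \right)}}{\left(-31635\right) \left(-94\right)} = \frac{3036461}{3324759} - \frac{13}{\left(-31635\right) \left(-94\right)} = 3036461 \cdot \frac{1}{3324759} - \frac{13}{2973690} = \frac{3036461}{3324759} - \frac{13}{2973690} = \frac{3009816829741}{3295600863570}$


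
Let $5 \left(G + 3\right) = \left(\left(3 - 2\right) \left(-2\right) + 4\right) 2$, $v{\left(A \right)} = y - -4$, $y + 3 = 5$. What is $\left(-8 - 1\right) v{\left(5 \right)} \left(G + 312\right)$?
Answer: $- \frac{83646}{5} \approx -16729.0$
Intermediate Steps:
$y = 2$ ($y = -3 + 5 = 2$)
$v{\left(A \right)} = 6$ ($v{\left(A \right)} = 2 - -4 = 2 + 4 = 6$)
$G = - \frac{11}{5}$ ($G = -3 + \frac{\left(\left(3 - 2\right) \left(-2\right) + 4\right) 2}{5} = -3 + \frac{\left(1 \left(-2\right) + 4\right) 2}{5} = -3 + \frac{\left(-2 + 4\right) 2}{5} = -3 + \frac{2 \cdot 2}{5} = -3 + \frac{1}{5} \cdot 4 = -3 + \frac{4}{5} = - \frac{11}{5} \approx -2.2$)
$\left(-8 - 1\right) v{\left(5 \right)} \left(G + 312\right) = \left(-8 - 1\right) 6 \left(- \frac{11}{5} + 312\right) = \left(-9\right) 6 \cdot \frac{1549}{5} = \left(-54\right) \frac{1549}{5} = - \frac{83646}{5}$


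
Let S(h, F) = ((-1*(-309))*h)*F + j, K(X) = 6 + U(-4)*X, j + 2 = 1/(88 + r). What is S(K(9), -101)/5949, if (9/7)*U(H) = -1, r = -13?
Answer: 2340526/446175 ≈ 5.2458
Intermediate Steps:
U(H) = -7/9 (U(H) = (7/9)*(-1) = -7/9)
j = -149/75 (j = -2 + 1/(88 - 13) = -2 + 1/75 = -149/75 ≈ -1.9867)
K(X) = 6 - 7*X/9
S(h, F) = -149/75 + 309*F*h (S(h, F) = ((-1*(-309))*h)*F - 149/75 = (309*h)*F - 149/75 = 309*F*h - 149/75 = -149/75 + 309*F*h)
S(K(9), -101)/5949 = (-149/75 + 309*(-101)*(6 - 7/9*9))/5949 = (-149/75 + 309*(-101)*(6 - 7))*(1/5949) = (-149/75 + 309*(-101)*(-1))*(1/5949) = (-149/75 + 31209)*(1/5949) = (2340526/75)*(1/5949) = 2340526/446175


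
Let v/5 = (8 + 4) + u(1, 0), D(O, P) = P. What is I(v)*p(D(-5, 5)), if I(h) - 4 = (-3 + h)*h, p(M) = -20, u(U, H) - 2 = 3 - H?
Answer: -139480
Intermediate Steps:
u(U, H) = 5 - H (u(U, H) = 2 + (3 - H) = 5 - H)
v = 85 (v = 5*((8 + 4) + (5 - 1*0)) = 5*(12 + (5 + 0)) = 5*(12 + 5) = 5*17 = 85)
I(h) = 4 + h*(-3 + h) (I(h) = 4 + (-3 + h)*h = 4 + h*(-3 + h))
I(v)*p(D(-5, 5)) = (4 + 85² - 3*85)*(-20) = (4 + 7225 - 255)*(-20) = 6974*(-20) = -139480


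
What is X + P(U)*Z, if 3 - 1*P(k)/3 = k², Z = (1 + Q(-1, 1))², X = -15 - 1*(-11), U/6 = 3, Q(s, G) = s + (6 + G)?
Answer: -47191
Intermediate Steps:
Q(s, G) = 6 + G + s
U = 18 (U = 6*3 = 18)
X = -4 (X = -15 + 11 = -4)
Z = 49 (Z = (1 + (6 + 1 - 1))² = (1 + 6)² = 7² = 49)
P(k) = 9 - 3*k²
X + P(U)*Z = -4 + (9 - 3*18²)*49 = -4 + (9 - 3*324)*49 = -4 + (9 - 972)*49 = -4 - 963*49 = -4 - 47187 = -47191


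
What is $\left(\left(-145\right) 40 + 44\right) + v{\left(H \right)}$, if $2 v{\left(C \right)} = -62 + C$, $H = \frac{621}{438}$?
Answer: $- \frac{1689597}{292} \approx -5786.3$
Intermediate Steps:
$H = \frac{207}{146}$ ($H = 621 \cdot \frac{1}{438} = \frac{207}{146} \approx 1.4178$)
$v{\left(C \right)} = -31 + \frac{C}{2}$ ($v{\left(C \right)} = \frac{-62 + C}{2} = -31 + \frac{C}{2}$)
$\left(\left(-145\right) 40 + 44\right) + v{\left(H \right)} = \left(\left(-145\right) 40 + 44\right) + \left(-31 + \frac{1}{2} \cdot \frac{207}{146}\right) = \left(-5800 + 44\right) + \left(-31 + \frac{207}{292}\right) = -5756 - \frac{8845}{292} = - \frac{1689597}{292}$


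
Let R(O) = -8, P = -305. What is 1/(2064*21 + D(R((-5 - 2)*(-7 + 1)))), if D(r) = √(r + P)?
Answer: 43344/1878702649 - I*√313/1878702649 ≈ 2.3071e-5 - 9.417e-9*I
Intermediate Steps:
D(r) = √(-305 + r) (D(r) = √(r - 305) = √(-305 + r))
1/(2064*21 + D(R((-5 - 2)*(-7 + 1)))) = 1/(2064*21 + √(-305 - 8)) = 1/(43344 + √(-313)) = 1/(43344 + I*√313)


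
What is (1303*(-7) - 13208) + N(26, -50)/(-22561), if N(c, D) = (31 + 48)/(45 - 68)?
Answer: -11586585008/518903 ≈ -22329.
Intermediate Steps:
N(c, D) = -79/23 (N(c, D) = 79/(-23) = 79*(-1/23) = -79/23)
(1303*(-7) - 13208) + N(26, -50)/(-22561) = (1303*(-7) - 13208) - 79/23/(-22561) = (-9121 - 13208) - 79/23*(-1/22561) = -22329 + 79/518903 = -11586585008/518903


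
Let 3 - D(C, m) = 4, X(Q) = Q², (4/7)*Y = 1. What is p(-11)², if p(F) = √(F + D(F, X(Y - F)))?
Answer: -12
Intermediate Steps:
Y = 7/4 (Y = (7/4)*1 = 7/4 ≈ 1.7500)
D(C, m) = -1 (D(C, m) = 3 - 1*4 = 3 - 4 = -1)
p(F) = √(-1 + F) (p(F) = √(F - 1) = √(-1 + F))
p(-11)² = (√(-1 - 11))² = (√(-12))² = (2*I*√3)² = -12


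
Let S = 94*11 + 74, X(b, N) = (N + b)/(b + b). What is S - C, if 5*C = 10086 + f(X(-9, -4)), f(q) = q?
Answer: -81841/90 ≈ -909.34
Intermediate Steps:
X(b, N) = (N + b)/(2*b) (X(b, N) = (N + b)/((2*b)) = (N + b)*(1/(2*b)) = (N + b)/(2*b))
C = 181561/90 (C = (10086 + (1/2)*(-4 - 9)/(-9))/5 = (10086 + (1/2)*(-1/9)*(-13))/5 = (10086 + 13/18)/5 = (1/5)*(181561/18) = 181561/90 ≈ 2017.3)
S = 1108 (S = 1034 + 74 = 1108)
S - C = 1108 - 1*181561/90 = 1108 - 181561/90 = -81841/90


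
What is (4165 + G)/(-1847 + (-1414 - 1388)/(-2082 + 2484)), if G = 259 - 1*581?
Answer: -257481/124216 ≈ -2.0728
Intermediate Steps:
G = -322 (G = 259 - 581 = -322)
(4165 + G)/(-1847 + (-1414 - 1388)/(-2082 + 2484)) = (4165 - 322)/(-1847 + (-1414 - 1388)/(-2082 + 2484)) = 3843/(-1847 - 2802/402) = 3843/(-1847 - 2802*1/402) = 3843/(-1847 - 467/67) = 3843/(-124216/67) = 3843*(-67/124216) = -257481/124216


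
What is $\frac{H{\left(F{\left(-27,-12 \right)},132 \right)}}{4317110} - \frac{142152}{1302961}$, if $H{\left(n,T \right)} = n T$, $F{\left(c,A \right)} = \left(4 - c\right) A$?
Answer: $- \frac{338833208832}{2812512981355} \approx -0.12047$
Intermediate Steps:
$F{\left(c,A \right)} = A \left(4 - c\right)$
$H{\left(n,T \right)} = T n$
$\frac{H{\left(F{\left(-27,-12 \right)},132 \right)}}{4317110} - \frac{142152}{1302961} = \frac{132 \left(- 12 \left(4 - -27\right)\right)}{4317110} - \frac{142152}{1302961} = 132 \left(- 12 \left(4 + 27\right)\right) \frac{1}{4317110} - \frac{142152}{1302961} = 132 \left(\left(-12\right) 31\right) \frac{1}{4317110} - \frac{142152}{1302961} = 132 \left(-372\right) \frac{1}{4317110} - \frac{142152}{1302961} = \left(-49104\right) \frac{1}{4317110} - \frac{142152}{1302961} = - \frac{24552}{2158555} - \frac{142152}{1302961} = - \frac{338833208832}{2812512981355}$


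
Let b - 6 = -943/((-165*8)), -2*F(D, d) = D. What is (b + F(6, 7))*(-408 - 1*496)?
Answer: -554039/165 ≈ -3357.8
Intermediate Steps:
F(D, d) = -D/2
b = 8863/1320 (b = 6 - 943/((-165*8)) = 6 - 943/(-1320) = 6 - 943*(-1/1320) = 6 + 943/1320 = 8863/1320 ≈ 6.7144)
(b + F(6, 7))*(-408 - 1*496) = (8863/1320 - ½*6)*(-408 - 1*496) = (8863/1320 - 3)*(-408 - 496) = (4903/1320)*(-904) = -554039/165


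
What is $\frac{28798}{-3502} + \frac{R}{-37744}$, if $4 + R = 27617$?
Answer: $- \frac{34813307}{3887632} \approx -8.9549$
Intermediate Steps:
$R = 27613$ ($R = -4 + 27617 = 27613$)
$\frac{28798}{-3502} + \frac{R}{-37744} = \frac{28798}{-3502} + \frac{27613}{-37744} = 28798 \left(- \frac{1}{3502}\right) + 27613 \left(- \frac{1}{37744}\right) = - \frac{847}{103} - \frac{27613}{37744} = - \frac{34813307}{3887632}$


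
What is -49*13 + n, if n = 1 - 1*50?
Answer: -686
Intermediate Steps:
n = -49 (n = 1 - 50 = -49)
-49*13 + n = -49*13 - 49 = -637 - 49 = -686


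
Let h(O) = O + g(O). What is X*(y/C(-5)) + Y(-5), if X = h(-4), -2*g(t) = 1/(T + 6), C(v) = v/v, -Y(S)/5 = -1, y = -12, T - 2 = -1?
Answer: 377/7 ≈ 53.857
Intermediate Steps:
T = 1 (T = 2 - 1 = 1)
Y(S) = 5 (Y(S) = -5*(-1) = 5)
C(v) = 1
g(t) = -1/14 (g(t) = -1/(2*(1 + 6)) = -1/2/7 = -1/2*1/7 = -1/14)
h(O) = -1/14 + O (h(O) = O - 1/14 = -1/14 + O)
X = -57/14 (X = -1/14 - 4 = -57/14 ≈ -4.0714)
X*(y/C(-5)) + Y(-5) = -(-342)/(7*1) + 5 = -(-342)/7 + 5 = -57/14*(-12) + 5 = 342/7 + 5 = 377/7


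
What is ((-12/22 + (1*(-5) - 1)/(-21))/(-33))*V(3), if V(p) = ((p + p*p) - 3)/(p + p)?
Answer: 10/847 ≈ 0.011806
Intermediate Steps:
V(p) = (-3 + p + p²)/(2*p) (V(p) = ((p + p²) - 3)/((2*p)) = (-3 + p + p²)*(1/(2*p)) = (-3 + p + p²)/(2*p))
((-12/22 + (1*(-5) - 1)/(-21))/(-33))*V(3) = ((-12/22 + (1*(-5) - 1)/(-21))/(-33))*((½)*(-3 + 3*(1 + 3))/3) = ((-12*1/22 + (-5 - 1)*(-1/21))*(-1/33))*((½)*(⅓)*(-3 + 3*4)) = ((-6/11 - 6*(-1/21))*(-1/33))*((½)*(⅓)*(-3 + 12)) = ((-6/11 + 2/7)*(-1/33))*((½)*(⅓)*9) = -20/77*(-1/33)*(3/2) = (20/2541)*(3/2) = 10/847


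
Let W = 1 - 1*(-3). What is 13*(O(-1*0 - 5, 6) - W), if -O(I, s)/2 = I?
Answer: 78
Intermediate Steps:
O(I, s) = -2*I
W = 4 (W = 1 + 3 = 4)
13*(O(-1*0 - 5, 6) - W) = 13*(-2*(-1*0 - 5) - 1*4) = 13*(-2*(0 - 5) - 4) = 13*(-2*(-5) - 4) = 13*(10 - 4) = 13*6 = 78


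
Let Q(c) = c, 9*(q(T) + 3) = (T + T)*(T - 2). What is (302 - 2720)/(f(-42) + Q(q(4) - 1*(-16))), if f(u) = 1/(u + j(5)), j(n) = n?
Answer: -402597/2456 ≈ -163.92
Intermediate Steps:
q(T) = -3 + 2*T*(-2 + T)/9 (q(T) = -3 + ((T + T)*(T - 2))/9 = -3 + ((2*T)*(-2 + T))/9 = -3 + (2*T*(-2 + T))/9 = -3 + 2*T*(-2 + T)/9)
f(u) = 1/(5 + u) (f(u) = 1/(u + 5) = 1/(5 + u))
(302 - 2720)/(f(-42) + Q(q(4) - 1*(-16))) = (302 - 2720)/(1/(5 - 42) + ((-3 - 4/9*4 + (2/9)*4**2) - 1*(-16))) = -2418/(1/(-37) + ((-3 - 16/9 + (2/9)*16) + 16)) = -2418/(-1/37 + ((-3 - 16/9 + 32/9) + 16)) = -2418/(-1/37 + (-11/9 + 16)) = -2418/(-1/37 + 133/9) = -2418/4912/333 = -2418*333/4912 = -402597/2456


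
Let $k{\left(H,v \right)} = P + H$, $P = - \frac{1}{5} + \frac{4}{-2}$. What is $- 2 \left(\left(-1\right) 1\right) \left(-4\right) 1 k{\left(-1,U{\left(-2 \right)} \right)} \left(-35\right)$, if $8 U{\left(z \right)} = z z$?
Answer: $-896$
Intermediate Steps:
$U{\left(z \right)} = \frac{z^{2}}{8}$ ($U{\left(z \right)} = \frac{z z}{8} = \frac{z^{2}}{8}$)
$P = - \frac{11}{5}$ ($P = \left(-1\right) \frac{1}{5} + 4 \left(- \frac{1}{2}\right) = - \frac{1}{5} - 2 = - \frac{11}{5} \approx -2.2$)
$k{\left(H,v \right)} = - \frac{11}{5} + H$
$- 2 \left(\left(-1\right) 1\right) \left(-4\right) 1 k{\left(-1,U{\left(-2 \right)} \right)} \left(-35\right) = - 2 \left(\left(-1\right) 1\right) \left(-4\right) 1 \left(- \frac{11}{5} - 1\right) \left(-35\right) = \left(-2\right) \left(-1\right) \left(-4\right) 1 \left(- \frac{16}{5}\right) \left(-35\right) = 2 \left(-4\right) 1 \left(- \frac{16}{5}\right) \left(-35\right) = \left(-8\right) 1 \left(- \frac{16}{5}\right) \left(-35\right) = \left(-8\right) \left(- \frac{16}{5}\right) \left(-35\right) = \frac{128}{5} \left(-35\right) = -896$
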